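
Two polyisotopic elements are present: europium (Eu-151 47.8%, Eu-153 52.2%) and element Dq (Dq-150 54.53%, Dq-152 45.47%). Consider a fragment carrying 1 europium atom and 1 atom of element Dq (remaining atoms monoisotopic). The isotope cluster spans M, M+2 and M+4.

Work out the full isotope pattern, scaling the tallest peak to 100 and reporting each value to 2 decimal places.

Europium pattern (n=1): 0.4780 : 0.5220
Element Dq pattern (n=1): 0.5453 : 0.4547
Convolve the two distributions (both contribute in 2-u steps):
  M: 0.4780×0.5453 = 0.260653
  M+2: 0.4780×0.4547 + 0.5220×0.5453 = 0.501993
  M+4: 0.5220×0.4547 = 0.237353
Scale to base peak (0.501993) = 100: 51.92 : 100.00 : 47.28

51.92 : 100.00 : 47.28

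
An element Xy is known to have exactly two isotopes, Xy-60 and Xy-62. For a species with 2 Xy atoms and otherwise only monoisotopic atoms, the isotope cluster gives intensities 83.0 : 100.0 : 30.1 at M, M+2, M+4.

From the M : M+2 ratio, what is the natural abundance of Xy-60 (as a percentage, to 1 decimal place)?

Let p = fractional abundance of Xy-60. I(M+2)/I(M) = [C(2,1)·p^1·(1−p)] / p^2 = 2·(1−p)/p = 100.0/83.0 = 1.2048
(1−p)/p = 1.2048/2 = 0.6024  ⇒  p = 1/(1 + 0.6024) = 0.6241
Xy-60: 62.4%, Xy-62: 37.6%.

62.4%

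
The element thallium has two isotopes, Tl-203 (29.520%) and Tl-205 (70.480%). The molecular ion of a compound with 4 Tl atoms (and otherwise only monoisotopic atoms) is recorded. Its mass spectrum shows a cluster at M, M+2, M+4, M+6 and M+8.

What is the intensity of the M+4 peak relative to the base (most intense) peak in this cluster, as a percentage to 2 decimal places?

62.83%

(0.29520 + 0.70480)^4 gives M 0.0076, M+2 0.0725, M+4 0.2597, M+6 0.4134, M+8 0.2468; the largest is M+6.
P(M+6) = C(4,3) × 0.29520^1 × 0.70480^3 = 4 × 0.2952 × 0.35010449 = 0.413403 (base)
P(M+4) = C(4,2) × 0.29520^2 × 0.70480^2 = 6 × 0.08714304 × 0.49674304 = 0.259726
Relative intensity = 0.259726 / 0.413403 × 100 = 62.83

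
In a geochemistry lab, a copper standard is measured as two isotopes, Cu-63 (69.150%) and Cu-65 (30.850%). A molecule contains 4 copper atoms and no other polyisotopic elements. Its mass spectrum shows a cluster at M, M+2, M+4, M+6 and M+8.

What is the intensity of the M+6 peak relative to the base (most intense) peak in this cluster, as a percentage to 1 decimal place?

19.9%

Term probabilities: M 0.2286, M+2 0.4080, M+4 0.2731, M+6 0.0812, M+8 0.0091. Base peak = M+2.
P(M+2) = C(4,1) × 0.69150^3 × 0.30850^1 = 4 × 0.33065611 × 0.3085 = 0.408030 (base)
P(M+6) = C(4,3) × 0.69150^1 × 0.30850^3 = 4 × 0.6915 × 0.02936064 = 0.081212
Relative intensity = 0.081212 / 0.408030 × 100 = 19.9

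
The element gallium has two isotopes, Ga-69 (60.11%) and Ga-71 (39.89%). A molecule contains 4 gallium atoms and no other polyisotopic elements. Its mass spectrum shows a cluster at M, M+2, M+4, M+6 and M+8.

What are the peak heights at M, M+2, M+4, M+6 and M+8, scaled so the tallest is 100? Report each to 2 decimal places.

37.67 : 100.00 : 99.54 : 44.04 : 7.31

The 4 Ga atoms are independent, so intensities follow the terms of (0.6011 + 0.3989)^4.
P(M) = 0.6011^4 = 0.130553
P(M+2) = 4 × 0.6011^3 × 0.3989^1 = 0.346549
P(M+4) = 6 × 0.6011^2 × 0.3989^2 = 0.344963
P(M+6) = 4 × 0.6011^1 × 0.3989^3 = 0.152616
P(M+8) = 0.3989^4 = 0.025320
The M+2 peak is largest (0.346549); scaling to 100 gives 37.67 : 100.00 : 99.54 : 44.04 : 7.31.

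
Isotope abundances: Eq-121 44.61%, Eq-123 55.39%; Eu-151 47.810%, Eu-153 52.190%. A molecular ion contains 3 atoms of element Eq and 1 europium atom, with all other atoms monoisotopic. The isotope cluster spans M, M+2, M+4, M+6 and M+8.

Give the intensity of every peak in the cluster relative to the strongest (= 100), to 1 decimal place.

Element Eq pattern (n=3): 0.08877622 : 0.33068696 : 0.41059741 : 0.16993941
Europium pattern (n=1): 0.4781 : 0.5219
Convolve the two distributions (both contribute in 2-u steps):
  M: 0.08877622×0.4781 = 0.042444
  M+2: 0.08877622×0.5219 + 0.33068696×0.4781 = 0.204434
  M+4: 0.33068696×0.5219 + 0.41059741×0.4781 = 0.368892
  M+6: 0.41059741×0.5219 + 0.16993941×0.4781 = 0.295539
  M+8: 0.16993941×0.5219 = 0.088691
Scale to base peak (0.368892) = 100: 11.5 : 55.4 : 100.0 : 80.1 : 24.0

11.5 : 55.4 : 100.0 : 80.1 : 24.0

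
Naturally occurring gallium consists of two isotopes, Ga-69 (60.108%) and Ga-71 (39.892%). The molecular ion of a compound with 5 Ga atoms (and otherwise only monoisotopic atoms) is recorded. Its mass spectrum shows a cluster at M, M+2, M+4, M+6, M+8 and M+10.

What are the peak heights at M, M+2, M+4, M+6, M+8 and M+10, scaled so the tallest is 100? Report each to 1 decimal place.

22.7 : 75.3 : 100.0 : 66.4 : 22.0 : 2.9

Expanding (0.60108 + 0.39892)^5:
P(M) = 0.60108^5 = 0.078462
P(M+2) = 5 × 0.60108^4 × 0.39892^1 = 0.260366
P(M+4) = 10 × 0.60108^3 × 0.39892^2 = 0.345596
P(M+6) = 10 × 0.60108^2 × 0.39892^3 = 0.229362
P(M+8) = 5 × 0.60108^1 × 0.39892^4 = 0.076111
P(M+10) = 0.39892^5 = 0.010103
The M+4 peak is largest (0.345596); scaling to 100 gives 22.7 : 75.3 : 100.0 : 66.4 : 22.0 : 2.9.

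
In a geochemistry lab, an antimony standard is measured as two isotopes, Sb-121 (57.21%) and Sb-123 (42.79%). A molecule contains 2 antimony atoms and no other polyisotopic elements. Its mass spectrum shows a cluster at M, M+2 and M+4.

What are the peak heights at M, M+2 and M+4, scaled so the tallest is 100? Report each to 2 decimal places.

Each Sb atom is independently Sb-121 (p = 0.5721) or Sb-123 (q = 0.4279); the cluster is the binomial expansion (p + q)^2.
P(M) = 0.5721^2 = 0.327298
P(M+2) = 2 × 0.5721^1 × 0.4279^1 = 0.489603
P(M+4) = 0.4279^2 = 0.183098
The M+2 peak is largest (0.489603); scaling to 100 gives 66.85 : 100.00 : 37.40.

66.85 : 100.00 : 37.40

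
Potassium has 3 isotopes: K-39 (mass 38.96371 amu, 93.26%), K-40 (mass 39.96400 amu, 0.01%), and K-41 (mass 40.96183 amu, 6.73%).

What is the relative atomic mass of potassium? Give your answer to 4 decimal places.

Average mass = Σ (abundance × isotope mass) = 0.9326 × 38.96371 + 0.0001 × 39.96400 + 0.0673 × 40.96183
= 36.337556 + 0.003996 + 2.756731 = 39.098283 amu

39.0983 amu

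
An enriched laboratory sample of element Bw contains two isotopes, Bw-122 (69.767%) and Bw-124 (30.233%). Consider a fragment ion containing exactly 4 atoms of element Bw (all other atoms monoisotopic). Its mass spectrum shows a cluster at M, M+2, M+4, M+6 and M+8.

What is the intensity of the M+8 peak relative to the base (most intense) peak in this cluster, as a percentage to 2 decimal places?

Binomial terms of (0.69767 + 0.30233)^4: M 0.2369, M+2 0.4107, M+4 0.2669, M+6 0.0771, M+8 0.0084 → M+2 is the base peak.
P(M+2) = C(4,1) × 0.69767^3 × 0.30233^1 = 4 × 0.33958629 × 0.30233 = 0.410668 (base)
P(M+8) = C(4,4) × 0.69767^0 × 0.30233^4 = 1 × 1.0000 × 0.00835459 = 0.008355
Relative intensity = 0.008355 / 0.410668 × 100 = 2.03

2.03%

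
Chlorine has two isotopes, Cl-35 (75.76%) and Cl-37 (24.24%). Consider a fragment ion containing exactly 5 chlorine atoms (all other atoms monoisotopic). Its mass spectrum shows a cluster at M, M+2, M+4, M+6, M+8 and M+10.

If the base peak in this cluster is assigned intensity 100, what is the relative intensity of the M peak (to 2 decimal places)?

62.51

(0.7576 + 0.2424)^5 gives M 0.2496, M+2 0.3993, M+4 0.2555, M+6 0.0817, M+8 0.0131, M+10 0.0008; the largest is M+2.
P(M+2) = C(5,1) × 0.7576^4 × 0.2424^1 = 5 × 0.32942751 × 0.2424 = 0.399266 (base)
P(M) = C(5,0) × 0.7576^5 × 0.2424^0 = 1 × 0.24957428 × 1.0000 = 0.249574
Relative intensity = 0.249574 / 0.399266 × 100 = 62.51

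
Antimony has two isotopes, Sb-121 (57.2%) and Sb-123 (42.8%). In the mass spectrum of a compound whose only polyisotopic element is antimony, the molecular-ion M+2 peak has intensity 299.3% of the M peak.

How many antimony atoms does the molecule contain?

With n Sb atoms, P(M+2)/P(M) = C(n,1)·p^(n−1)q / p^n = n·q/p = n · 0.428/0.572.
n = 2.993 × 0.572/0.428 = 4.00 ≈ 4

4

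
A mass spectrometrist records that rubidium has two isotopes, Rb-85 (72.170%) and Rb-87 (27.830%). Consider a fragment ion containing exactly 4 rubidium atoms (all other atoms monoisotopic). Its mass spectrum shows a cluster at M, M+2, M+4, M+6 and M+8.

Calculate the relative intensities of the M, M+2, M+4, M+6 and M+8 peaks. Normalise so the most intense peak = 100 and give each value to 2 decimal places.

The 4 Rb atoms are independent, so intensities follow the terms of (0.72170 + 0.27830)^4.
P(M) = 0.72170^4 = 0.271286
P(M+2) = 4 × 0.72170^3 × 0.27830^1 = 0.418450
P(M+4) = 6 × 0.72170^2 × 0.27830^2 = 0.242042
P(M+6) = 4 × 0.72170^1 × 0.27830^3 = 0.062224
P(M+8) = 0.27830^4 = 0.005999
The M+2 peak is largest (0.418450); scaling to 100 gives 64.83 : 100.00 : 57.84 : 14.87 : 1.43.

64.83 : 100.00 : 57.84 : 14.87 : 1.43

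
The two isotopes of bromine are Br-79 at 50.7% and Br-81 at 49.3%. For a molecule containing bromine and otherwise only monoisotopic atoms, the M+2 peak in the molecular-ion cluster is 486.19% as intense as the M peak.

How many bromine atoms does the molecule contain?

With n Br atoms, P(M+2)/P(M) = C(n,1)·p^(n−1)q / p^n = n·q/p = n · 0.493/0.507.
n = 4.8619 × 0.507/0.493 = 5.00 ≈ 5

5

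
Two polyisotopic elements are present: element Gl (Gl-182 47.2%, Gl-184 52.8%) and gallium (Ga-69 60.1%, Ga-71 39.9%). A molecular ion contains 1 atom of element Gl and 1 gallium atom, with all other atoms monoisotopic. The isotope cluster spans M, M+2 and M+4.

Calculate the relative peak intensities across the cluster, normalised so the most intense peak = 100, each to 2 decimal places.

Element Gl pattern (n=1): 0.4720 : 0.5280
Gallium pattern (n=1): 0.6010 : 0.3990
Convolve the two distributions (both contribute in 2-u steps):
  M: 0.4720×0.6010 = 0.283672
  M+2: 0.4720×0.3990 + 0.5280×0.6010 = 0.505656
  M+4: 0.5280×0.3990 = 0.210672
Scale to base peak (0.505656) = 100: 56.10 : 100.00 : 41.66

56.10 : 100.00 : 41.66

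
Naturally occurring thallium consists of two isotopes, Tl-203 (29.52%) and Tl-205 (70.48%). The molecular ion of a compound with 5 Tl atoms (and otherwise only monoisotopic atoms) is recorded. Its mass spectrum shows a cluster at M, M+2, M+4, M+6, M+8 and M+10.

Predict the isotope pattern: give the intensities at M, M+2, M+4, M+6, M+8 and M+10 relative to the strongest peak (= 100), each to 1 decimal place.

Each Tl atom is independently Tl-203 (p = 0.2952) or Tl-205 (q = 0.7048); the cluster is the binomial expansion (p + q)^5.
P(M) = 0.2952^5 = 0.002242
P(M+2) = 5 × 0.2952^4 × 0.7048^1 = 0.026761
P(M+4) = 10 × 0.2952^3 × 0.7048^2 = 0.127785
P(M+6) = 10 × 0.2952^2 × 0.7048^3 = 0.305092
P(M+8) = 5 × 0.2952^1 × 0.7048^4 = 0.364208
P(M+10) = 0.7048^5 = 0.173912
The M+8 peak is largest (0.364208); scaling to 100 gives 0.6 : 7.3 : 35.1 : 83.8 : 100.0 : 47.8.

0.6 : 7.3 : 35.1 : 83.8 : 100.0 : 47.8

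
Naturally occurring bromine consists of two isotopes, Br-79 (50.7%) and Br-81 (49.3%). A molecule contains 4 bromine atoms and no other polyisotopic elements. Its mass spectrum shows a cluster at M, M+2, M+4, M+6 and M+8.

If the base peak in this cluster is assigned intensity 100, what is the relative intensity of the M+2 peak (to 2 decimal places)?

(0.507 + 0.493)^4 gives M 0.0661, M+2 0.2570, M+4 0.3749, M+6 0.2430, M+8 0.0591; the largest is M+4.
P(M+4) = C(4,2) × 0.507^2 × 0.493^2 = 6 × 0.257049 × 0.243049 = 0.374853 (base)
P(M+2) = C(4,1) × 0.507^3 × 0.493^1 = 4 × 0.13032384 × 0.4930 = 0.256999
Relative intensity = 0.256999 / 0.374853 × 100 = 68.56

68.56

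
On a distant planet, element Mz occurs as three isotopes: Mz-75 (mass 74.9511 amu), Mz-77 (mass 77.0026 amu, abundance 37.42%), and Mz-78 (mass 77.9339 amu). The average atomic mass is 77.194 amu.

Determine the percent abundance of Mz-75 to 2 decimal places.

The remaining 62.58% is split between Mz-75 (fraction x) and Mz-78 (fraction 0.6258 − x).
Substituting: 74.9511x + 77.9339(0.6258 − x) = 48.37962708
(74.9511 − 77.9339)x = -0.39140754  ⇒  x = 0.13122, y = 0.49458
Mz-75: 13.12%, Mz-78: 49.46%.

13.12%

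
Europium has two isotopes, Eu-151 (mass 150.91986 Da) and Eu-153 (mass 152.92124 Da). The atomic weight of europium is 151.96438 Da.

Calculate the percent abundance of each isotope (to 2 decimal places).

Eu-151: 47.81%, Eu-153: 52.19%

With x = fraction of Eu-151 (so Eu-153 is 1 − x):
150.91986·x + 152.92124·(1 − x) = 151.96438
(150.91986 − 152.92124)·x = 151.96438 − 152.92124
x = -0.95686 / -2.00138 = 0.47810 → 47.81% Eu-151, 52.19% Eu-153.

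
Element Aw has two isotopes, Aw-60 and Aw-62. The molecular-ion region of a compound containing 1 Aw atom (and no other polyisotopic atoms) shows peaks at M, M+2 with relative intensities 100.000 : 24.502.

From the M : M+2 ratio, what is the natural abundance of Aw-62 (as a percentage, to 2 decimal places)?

Write p for the Aw-60 fraction. I(M+2)/I(M) = [C(1,1)·p^0·(1−p)] / p^1 = 1·(1−p)/p = 24.502/100.000 = 0.2450
(1−p)/p = 0.2450/1 = 0.2450  ⇒  p = 1/(1 + 0.2450) = 0.8032
Aw-60: 80.32%, Aw-62: 19.68%.

19.68%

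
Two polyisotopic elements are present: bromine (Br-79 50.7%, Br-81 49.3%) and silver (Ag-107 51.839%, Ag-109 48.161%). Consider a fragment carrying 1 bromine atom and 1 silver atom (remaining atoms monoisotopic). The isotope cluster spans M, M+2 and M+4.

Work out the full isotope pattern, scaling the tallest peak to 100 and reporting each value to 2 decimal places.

Bromine pattern (n=1): 0.5070 : 0.4930
Silver pattern (n=1): 0.51839 : 0.48161
Convolve the two distributions (both contribute in 2-u steps):
  M: 0.5070×0.51839 = 0.262824
  M+2: 0.5070×0.48161 + 0.4930×0.51839 = 0.499743
  M+4: 0.4930×0.48161 = 0.237434
Scale to base peak (0.499743) = 100: 52.59 : 100.00 : 47.51

52.59 : 100.00 : 47.51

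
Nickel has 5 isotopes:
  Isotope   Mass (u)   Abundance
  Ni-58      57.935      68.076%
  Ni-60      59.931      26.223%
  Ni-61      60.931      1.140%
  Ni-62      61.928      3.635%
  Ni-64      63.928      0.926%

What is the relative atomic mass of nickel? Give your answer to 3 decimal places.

58.693 u

Ar = Σ fᵢ·mᵢ = 0.68076 × 57.935 + 0.26223 × 59.931 + 0.01140 × 60.931 + 0.03635 × 61.928 + 0.00926 × 63.928
= 39.4398 + 15.7157 + 0.6946 + 2.2511 + 0.5920 = 58.6932 u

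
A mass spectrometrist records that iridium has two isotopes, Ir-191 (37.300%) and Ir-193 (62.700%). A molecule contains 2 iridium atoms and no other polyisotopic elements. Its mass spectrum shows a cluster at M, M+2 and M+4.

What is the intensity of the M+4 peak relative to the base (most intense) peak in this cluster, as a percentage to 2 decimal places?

84.05%

(0.37300 + 0.62700)^2 gives M 0.1391, M+2 0.4677, M+4 0.3931; the largest is M+2.
P(M+2) = C(2,1) × 0.37300^1 × 0.62700^1 = 2 × 0.3730 × 0.6270 = 0.467742 (base)
P(M+4) = C(2,2) × 0.37300^0 × 0.62700^2 = 1 × 1.0000 × 0.393129 = 0.393129
Relative intensity = 0.393129 / 0.467742 × 100 = 84.05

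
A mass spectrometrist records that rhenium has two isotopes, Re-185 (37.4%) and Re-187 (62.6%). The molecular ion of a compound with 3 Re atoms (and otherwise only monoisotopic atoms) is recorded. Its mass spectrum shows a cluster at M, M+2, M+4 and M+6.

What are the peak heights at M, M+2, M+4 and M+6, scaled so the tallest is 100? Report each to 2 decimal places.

11.90 : 59.74 : 100.00 : 55.79

The 3 Re atoms are independent, so intensities follow the terms of (0.374 + 0.626)^3.
P(M) = 0.374^3 = 0.052314
P(M+2) = 3 × 0.374^2 × 0.626^1 = 0.262687
P(M+4) = 3 × 0.374^1 × 0.626^2 = 0.439685
P(M+6) = 0.626^3 = 0.245314
The M+4 peak is largest (0.439685); scaling to 100 gives 11.90 : 59.74 : 100.00 : 55.79.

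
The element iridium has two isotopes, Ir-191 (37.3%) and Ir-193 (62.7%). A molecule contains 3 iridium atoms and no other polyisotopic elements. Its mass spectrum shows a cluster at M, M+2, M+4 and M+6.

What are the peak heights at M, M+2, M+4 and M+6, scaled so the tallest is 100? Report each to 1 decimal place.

The 3 Ir atoms are independent, so intensities follow the terms of (0.373 + 0.627)^3.
P(M) = 0.373^3 = 0.051895
P(M+2) = 3 × 0.373^2 × 0.627^1 = 0.261702
P(M+4) = 3 × 0.373^1 × 0.627^2 = 0.439911
P(M+6) = 0.627^3 = 0.246492
The M+4 peak is largest (0.439911); scaling to 100 gives 11.8 : 59.5 : 100.0 : 56.0.

11.8 : 59.5 : 100.0 : 56.0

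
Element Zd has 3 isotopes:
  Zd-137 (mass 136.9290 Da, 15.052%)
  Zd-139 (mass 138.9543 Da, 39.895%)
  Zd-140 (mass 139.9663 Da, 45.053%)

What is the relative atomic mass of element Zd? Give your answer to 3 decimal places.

139.105 Da

Average mass = Σ (abundance × isotope mass) = 0.15052 × 136.9290 + 0.39895 × 138.9543 + 0.45053 × 139.9663
= 20.61055 + 55.43582 + 63.05902 = 139.10539 Da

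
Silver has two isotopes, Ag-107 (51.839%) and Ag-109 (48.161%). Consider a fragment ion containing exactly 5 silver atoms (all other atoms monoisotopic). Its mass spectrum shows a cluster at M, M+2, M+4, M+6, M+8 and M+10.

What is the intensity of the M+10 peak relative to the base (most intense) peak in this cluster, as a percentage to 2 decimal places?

8.02%

(0.51839 + 0.48161)^5 gives M 0.0374, M+2 0.1739, M+4 0.3231, M+6 0.3002, M+8 0.1394, M+10 0.0259; the largest is M+4.
P(M+4) = C(5,2) × 0.51839^3 × 0.48161^2 = 10 × 0.13930601 × 0.23194819 = 0.323118 (base)
P(M+10) = C(5,5) × 0.51839^0 × 0.48161^5 = 1 × 1.0000 × 0.0259106 = 0.025911
Relative intensity = 0.025911 / 0.323118 × 100 = 8.02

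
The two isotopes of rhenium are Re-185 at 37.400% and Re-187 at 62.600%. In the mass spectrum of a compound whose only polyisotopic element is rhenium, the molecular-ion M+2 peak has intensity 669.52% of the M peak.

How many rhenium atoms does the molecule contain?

With n Re atoms, P(M+2)/P(M) = C(n,1)·p^(n−1)q / p^n = n·q/p = n · 0.62600/0.37400.
n = 6.6952 × 0.37400/0.62600 = 4.00 ≈ 4

4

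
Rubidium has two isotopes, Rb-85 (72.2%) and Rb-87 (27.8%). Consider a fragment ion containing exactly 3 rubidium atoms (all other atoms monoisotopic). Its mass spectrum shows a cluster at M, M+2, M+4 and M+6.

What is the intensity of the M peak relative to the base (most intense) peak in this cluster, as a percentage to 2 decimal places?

86.57%

Binomial terms of (0.722 + 0.278)^3: M 0.3764, M+2 0.4348, M+4 0.1674, M+6 0.0215 → M+2 is the base peak.
P(M+2) = C(3,1) × 0.722^2 × 0.278^1 = 3 × 0.521284 × 0.2780 = 0.434751 (base)
P(M) = C(3,0) × 0.722^3 × 0.278^0 = 1 × 0.37636705 × 1.0000 = 0.376367
Relative intensity = 0.376367 / 0.434751 × 100 = 86.57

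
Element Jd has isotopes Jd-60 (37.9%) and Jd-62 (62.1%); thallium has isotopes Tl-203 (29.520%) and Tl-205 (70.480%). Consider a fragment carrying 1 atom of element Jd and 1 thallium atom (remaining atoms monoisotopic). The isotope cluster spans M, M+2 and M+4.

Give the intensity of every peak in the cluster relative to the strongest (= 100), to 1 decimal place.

24.8 : 100.0 : 97.2

Element Jd pattern (n=1): 0.3790 : 0.6210
Thallium pattern (n=1): 0.2952 : 0.7048
Convolve the two distributions (both contribute in 2-u steps):
  M: 0.3790×0.2952 = 0.111881
  M+2: 0.3790×0.7048 + 0.6210×0.2952 = 0.450438
  M+4: 0.6210×0.7048 = 0.437681
Scale to base peak (0.450438) = 100: 24.8 : 100.0 : 97.2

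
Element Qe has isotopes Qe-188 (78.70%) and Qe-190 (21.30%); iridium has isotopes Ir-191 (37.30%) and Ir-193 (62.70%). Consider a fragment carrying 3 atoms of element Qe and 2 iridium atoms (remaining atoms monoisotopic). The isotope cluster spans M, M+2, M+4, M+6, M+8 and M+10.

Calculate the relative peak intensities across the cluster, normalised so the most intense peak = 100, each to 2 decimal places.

17.32 : 72.27 : 100.00 : 52.86 : 11.91 : 0.97

Element Qe pattern (n=3): 0.4874434 : 0.39577679 : 0.10711621 : 0.0096636
Iridium pattern (n=2): 0.139129 : 0.467742 : 0.393129
Convolve the two distributions (both contribute in 2-u steps):
  M: 0.4874434×0.139129 = 0.067818
  M+2: 0.4874434×0.467742 + 0.39577679×0.139129 = 0.283062
  M+4: 0.4874434×0.393129 + 0.39577679×0.467742 + 0.10711621×0.139129 = 0.391653
  M+6: 0.39577679×0.393129 + 0.10711621×0.467742 + 0.0096636×0.139129 = 0.207039
  M+8: 0.10711621×0.393129 + 0.0096636×0.467742 = 0.046631
  M+10: 0.0096636×0.393129 = 0.003799
Scale to base peak (0.391653) = 100: 17.32 : 72.27 : 100.00 : 52.86 : 11.91 : 0.97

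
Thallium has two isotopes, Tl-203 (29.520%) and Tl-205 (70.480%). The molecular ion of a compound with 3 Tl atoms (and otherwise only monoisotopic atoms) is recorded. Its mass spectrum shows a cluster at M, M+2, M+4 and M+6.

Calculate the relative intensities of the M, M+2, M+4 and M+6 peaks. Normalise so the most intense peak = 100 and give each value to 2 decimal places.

5.85 : 41.88 : 100.00 : 79.58

Each Tl atom is independently Tl-203 (p = 0.29520) or Tl-205 (q = 0.70480); the cluster is the binomial expansion (p + q)^3.
P(M) = 0.29520^3 = 0.025725
P(M+2) = 3 × 0.29520^2 × 0.70480^1 = 0.184255
P(M+4) = 3 × 0.29520^1 × 0.70480^2 = 0.439916
P(M+6) = 0.70480^3 = 0.350104
The M+4 peak is largest (0.439916); scaling to 100 gives 5.85 : 41.88 : 100.00 : 79.58.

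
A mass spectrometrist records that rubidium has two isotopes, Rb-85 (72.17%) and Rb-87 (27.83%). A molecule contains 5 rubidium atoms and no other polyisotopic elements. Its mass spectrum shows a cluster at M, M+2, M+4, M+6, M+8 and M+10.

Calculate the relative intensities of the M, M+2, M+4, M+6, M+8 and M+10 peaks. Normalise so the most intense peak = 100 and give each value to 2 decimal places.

The 5 Rb atoms are independent, so intensities follow the terms of (0.7217 + 0.2783)^5.
P(M) = 0.7217^5 = 0.195787
P(M+2) = 5 × 0.7217^4 × 0.2783^1 = 0.377494
P(M+4) = 10 × 0.7217^3 × 0.2783^2 = 0.291136
P(M+6) = 10 × 0.7217^2 × 0.2783^3 = 0.112267
P(M+8) = 5 × 0.7217^1 × 0.2783^4 = 0.021646
P(M+10) = 0.2783^5 = 0.001669
The M+2 peak is largest (0.377494); scaling to 100 gives 51.86 : 100.00 : 77.12 : 29.74 : 5.73 : 0.44.

51.86 : 100.00 : 77.12 : 29.74 : 5.73 : 0.44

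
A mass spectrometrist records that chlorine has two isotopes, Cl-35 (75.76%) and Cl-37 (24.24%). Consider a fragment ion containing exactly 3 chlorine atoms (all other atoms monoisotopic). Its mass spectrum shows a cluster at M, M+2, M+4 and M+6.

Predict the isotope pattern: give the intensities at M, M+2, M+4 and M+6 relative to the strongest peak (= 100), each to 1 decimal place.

The 3 Cl atoms are independent, so intensities follow the terms of (0.7576 + 0.2424)^3.
P(M) = 0.7576^3 = 0.434830
P(M+2) = 3 × 0.7576^2 × 0.2424^1 = 0.417382
P(M+4) = 3 × 0.7576^1 × 0.2424^2 = 0.133545
P(M+6) = 0.2424^3 = 0.014243
The M peak is largest (0.434830); scaling to 100 gives 100.0 : 96.0 : 30.7 : 3.3.

100.0 : 96.0 : 30.7 : 3.3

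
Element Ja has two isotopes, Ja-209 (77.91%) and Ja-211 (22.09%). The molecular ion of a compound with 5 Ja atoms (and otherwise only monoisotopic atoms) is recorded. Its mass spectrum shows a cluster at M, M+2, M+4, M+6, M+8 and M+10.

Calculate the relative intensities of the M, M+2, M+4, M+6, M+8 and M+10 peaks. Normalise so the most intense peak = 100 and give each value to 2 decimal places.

Expanding (0.7791 + 0.2209)^5:
P(M) = 0.7791^5 = 0.287056
P(M+2) = 5 × 0.7791^4 × 0.2209^1 = 0.406948
P(M+4) = 10 × 0.7791^3 × 0.2209^2 = 0.230766
P(M+6) = 10 × 0.7791^2 × 0.2209^3 = 0.065429
P(M+8) = 5 × 0.7791^1 × 0.2209^4 = 0.009276
P(M+10) = 0.2209^5 = 0.000526
The M+2 peak is largest (0.406948); scaling to 100 gives 70.54 : 100.00 : 56.71 : 16.08 : 2.28 : 0.13.

70.54 : 100.00 : 56.71 : 16.08 : 2.28 : 0.13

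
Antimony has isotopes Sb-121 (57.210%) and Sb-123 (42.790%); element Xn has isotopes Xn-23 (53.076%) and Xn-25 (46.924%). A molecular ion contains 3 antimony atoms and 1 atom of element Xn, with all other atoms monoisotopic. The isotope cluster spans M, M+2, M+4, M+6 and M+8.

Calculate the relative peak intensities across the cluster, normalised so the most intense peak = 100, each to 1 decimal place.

27.3 : 85.4 : 100.0 : 51.9 : 10.1

Antimony pattern (n=3): 0.18724742 : 0.42015297 : 0.3142518 : 0.07834781
Element Xn pattern (n=1): 0.53076 : 0.46924
Convolve the two distributions (both contribute in 2-u steps):
  M: 0.18724742×0.53076 = 0.099383
  M+2: 0.18724742×0.46924 + 0.42015297×0.53076 = 0.310864
  M+4: 0.42015297×0.46924 + 0.3142518×0.53076 = 0.363945
  M+6: 0.3142518×0.46924 + 0.07834781×0.53076 = 0.189043
  M+8: 0.07834781×0.46924 = 0.036764
Scale to base peak (0.363945) = 100: 27.3 : 85.4 : 100.0 : 51.9 : 10.1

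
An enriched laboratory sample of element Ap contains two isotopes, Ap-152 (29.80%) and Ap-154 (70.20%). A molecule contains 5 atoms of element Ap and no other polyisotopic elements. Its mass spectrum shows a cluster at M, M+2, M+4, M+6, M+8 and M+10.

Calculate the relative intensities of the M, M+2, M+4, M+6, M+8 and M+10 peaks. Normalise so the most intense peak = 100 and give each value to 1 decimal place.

Expanding (0.2980 + 0.7020)^5:
P(M) = 0.2980^5 = 0.002350
P(M+2) = 5 × 0.2980^4 × 0.7020^1 = 0.027680
P(M+4) = 10 × 0.2980^3 × 0.7020^2 = 0.130414
P(M+6) = 10 × 0.2980^2 × 0.7020^3 = 0.307216
P(M+8) = 5 × 0.2980^1 × 0.7020^4 = 0.361855
P(M+10) = 0.7020^5 = 0.170485
The M+8 peak is largest (0.361855); scaling to 100 gives 0.6 : 7.6 : 36.0 : 84.9 : 100.0 : 47.1.

0.6 : 7.6 : 36.0 : 84.9 : 100.0 : 47.1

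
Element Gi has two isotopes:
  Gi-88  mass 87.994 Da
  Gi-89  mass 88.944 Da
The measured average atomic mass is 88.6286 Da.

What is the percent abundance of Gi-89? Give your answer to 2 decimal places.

With x = fraction of Gi-88 (so Gi-89 is 1 − x):
87.994·x + 88.944·(1 − x) = 88.6286
(87.994 − 88.944)·x = 88.6286 − 88.944
x = -0.3154 / -0.950 = 0.33200 → 33.20% Gi-88, 66.80% Gi-89.

66.80%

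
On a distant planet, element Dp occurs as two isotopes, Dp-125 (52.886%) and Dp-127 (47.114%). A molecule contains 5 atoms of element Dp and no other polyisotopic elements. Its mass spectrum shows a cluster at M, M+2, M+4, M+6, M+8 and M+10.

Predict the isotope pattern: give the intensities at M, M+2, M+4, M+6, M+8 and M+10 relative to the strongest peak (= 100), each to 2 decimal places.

Expanding (0.52886 + 0.47114)^5:
P(M) = 0.52886^5 = 0.041372
P(M+2) = 5 × 0.52886^4 × 0.47114^1 = 0.184282
P(M+4) = 10 × 0.52886^3 × 0.47114^2 = 0.328339
P(M+6) = 10 × 0.52886^2 × 0.47114^3 = 0.292504
P(M+8) = 5 × 0.52886^1 × 0.47114^4 = 0.130290
P(M+10) = 0.47114^5 = 0.023214
The M+4 peak is largest (0.328339); scaling to 100 gives 12.60 : 56.13 : 100.00 : 89.09 : 39.68 : 7.07.

12.60 : 56.13 : 100.00 : 89.09 : 39.68 : 7.07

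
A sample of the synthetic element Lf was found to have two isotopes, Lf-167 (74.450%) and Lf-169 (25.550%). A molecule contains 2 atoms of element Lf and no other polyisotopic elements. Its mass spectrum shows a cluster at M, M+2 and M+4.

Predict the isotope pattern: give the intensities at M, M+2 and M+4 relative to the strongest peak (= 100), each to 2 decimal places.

The 2 Lf atoms are independent, so intensities follow the terms of (0.74450 + 0.25550)^2.
P(M) = 0.74450^2 = 0.554280
P(M+2) = 2 × 0.74450^1 × 0.25550^1 = 0.380439
P(M+4) = 0.25550^2 = 0.065280
The M peak is largest (0.554280); scaling to 100 gives 100.00 : 68.64 : 11.78.

100.00 : 68.64 : 11.78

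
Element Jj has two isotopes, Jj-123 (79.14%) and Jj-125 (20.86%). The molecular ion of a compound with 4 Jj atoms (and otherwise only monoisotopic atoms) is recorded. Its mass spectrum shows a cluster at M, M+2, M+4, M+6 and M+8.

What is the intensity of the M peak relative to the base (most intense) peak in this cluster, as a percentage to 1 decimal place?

Term probabilities: M 0.3923, M+2 0.4136, M+4 0.1635, M+6 0.0287, M+8 0.0019. Base peak = M+2.
P(M+2) = C(4,1) × 0.7914^3 × 0.2086^1 = 4 × 0.49566487 × 0.2086 = 0.413583 (base)
P(M) = C(4,0) × 0.7914^4 × 0.2086^0 = 1 × 0.39226918 × 1.0000 = 0.392269
Relative intensity = 0.392269 / 0.413583 × 100 = 94.8

94.8%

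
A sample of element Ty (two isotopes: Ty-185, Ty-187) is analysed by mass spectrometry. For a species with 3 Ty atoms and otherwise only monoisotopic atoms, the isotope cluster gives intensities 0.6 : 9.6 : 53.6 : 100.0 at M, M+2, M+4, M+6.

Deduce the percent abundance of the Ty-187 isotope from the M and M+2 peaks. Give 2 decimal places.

84.21%

Let p = fractional abundance of Ty-185. I(M+2)/I(M) = [C(3,1)·p^2·(1−p)] / p^3 = 3·(1−p)/p = 9.6/0.6 = 16.0000
(1−p)/p = 16.0000/3 = 5.3333  ⇒  p = 1/(1 + 5.3333) = 0.1579
Ty-185: 15.79%, Ty-187: 84.21%.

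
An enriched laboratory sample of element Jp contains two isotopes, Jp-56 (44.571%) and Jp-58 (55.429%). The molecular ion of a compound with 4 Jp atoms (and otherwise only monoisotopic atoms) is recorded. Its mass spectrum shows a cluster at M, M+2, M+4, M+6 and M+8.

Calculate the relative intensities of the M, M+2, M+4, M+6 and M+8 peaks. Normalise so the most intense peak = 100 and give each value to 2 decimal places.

10.78 : 53.61 : 100.00 : 82.91 : 25.78

Each Jp atom is independently Jp-56 (p = 0.44571) or Jp-58 (q = 0.55429); the cluster is the binomial expansion (p + q)^4.
P(M) = 0.44571^4 = 0.039465
P(M+2) = 4 × 0.44571^3 × 0.55429^1 = 0.196315
P(M+4) = 6 × 0.44571^2 × 0.55429^2 = 0.366210
P(M+6) = 4 × 0.44571^1 × 0.55429^3 = 0.303615
P(M+8) = 0.55429^4 = 0.094395
The M+4 peak is largest (0.366210); scaling to 100 gives 10.78 : 53.61 : 100.00 : 82.91 : 25.78.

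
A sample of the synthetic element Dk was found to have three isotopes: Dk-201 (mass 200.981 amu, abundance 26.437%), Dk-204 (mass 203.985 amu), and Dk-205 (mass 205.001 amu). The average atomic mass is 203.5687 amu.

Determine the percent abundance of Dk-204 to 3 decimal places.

Let x and y be the fractions of Dk-204 and Dk-205. Then x + y = 1 − 0.26437 = 0.73563 and 203.985x + 205.001y = 203.5687 − 0.26437×200.981 = 150.43535303.
Substituting: 203.985x + 205.001(0.73563 − x) = 150.43535303
(203.985 − 205.001)x = -0.3695326  ⇒  x = 0.36371, y = 0.37192
Dk-204: 36.371%, Dk-205: 37.192%.

36.371%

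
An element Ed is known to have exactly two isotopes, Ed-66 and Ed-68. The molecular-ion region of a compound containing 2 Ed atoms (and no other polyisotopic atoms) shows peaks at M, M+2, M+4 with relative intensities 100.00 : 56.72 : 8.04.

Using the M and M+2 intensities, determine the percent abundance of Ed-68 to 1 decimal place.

22.1%

If p is the fraction of Ed that is Ed-66, then I(M+2)/I(M) = [C(2,1)·p^1·(1−p)] / p^2 = 2·(1−p)/p = 56.72/100.00 = 0.5672
(1−p)/p = 0.5672/2 = 0.2836  ⇒  p = 1/(1 + 0.2836) = 0.7791
Ed-66: 77.9%, Ed-68: 22.1%.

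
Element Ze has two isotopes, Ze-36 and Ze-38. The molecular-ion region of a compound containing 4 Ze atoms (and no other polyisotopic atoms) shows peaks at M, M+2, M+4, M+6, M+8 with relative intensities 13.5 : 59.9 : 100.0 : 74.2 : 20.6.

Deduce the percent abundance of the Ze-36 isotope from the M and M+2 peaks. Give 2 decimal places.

47.41%

Write p for the Ze-36 fraction. I(M+2)/I(M) = [C(4,1)·p^3·(1−p)] / p^4 = 4·(1−p)/p = 59.9/13.5 = 4.4370
(1−p)/p = 4.4370/4 = 1.1093  ⇒  p = 1/(1 + 1.1093) = 0.4741
Ze-36: 47.41%, Ze-38: 52.59%.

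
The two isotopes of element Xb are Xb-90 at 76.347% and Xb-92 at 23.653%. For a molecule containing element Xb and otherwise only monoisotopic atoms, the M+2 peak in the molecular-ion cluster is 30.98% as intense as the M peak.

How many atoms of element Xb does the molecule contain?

1

For n independent Xb atoms, I(M+2)/I(M) = n · (abundance Xb-92) / (abundance Xb-90) = n · 0.23653/0.76347.
n = 0.3098 × 0.76347/0.23653 = 1.00 ≈ 1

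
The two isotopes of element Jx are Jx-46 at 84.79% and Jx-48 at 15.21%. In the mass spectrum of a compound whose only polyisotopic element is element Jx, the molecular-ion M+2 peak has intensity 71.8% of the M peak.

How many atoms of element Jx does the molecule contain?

The M+2/M ratio from n Jx atoms is n · q/p = n · 0.1521/0.8479.
n = 0.718 × 0.8479/0.1521 = 4.00 ≈ 4

4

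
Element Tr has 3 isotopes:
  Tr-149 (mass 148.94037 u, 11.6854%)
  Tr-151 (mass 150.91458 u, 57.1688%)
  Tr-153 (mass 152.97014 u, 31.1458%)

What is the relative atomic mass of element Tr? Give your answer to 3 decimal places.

151.324 u

Ar = Σ fᵢ·mᵢ = 0.116854 × 148.94037 + 0.571688 × 150.91458 + 0.311458 × 152.97014
= 17.404278 + 86.276054 + 47.643774 = 151.324106 u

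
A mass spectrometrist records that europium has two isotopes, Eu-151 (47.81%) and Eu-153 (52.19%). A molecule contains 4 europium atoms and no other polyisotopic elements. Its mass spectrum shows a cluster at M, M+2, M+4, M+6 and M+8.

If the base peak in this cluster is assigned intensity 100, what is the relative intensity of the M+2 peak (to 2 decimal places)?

61.07

Term probabilities: M 0.0522, M+2 0.2281, M+4 0.3736, M+6 0.2719, M+8 0.0742. Base peak = M+4.
P(M+4) = C(4,2) × 0.4781^2 × 0.5219^2 = 6 × 0.22857961 × 0.27237961 = 0.373563 (base)
P(M+2) = C(4,1) × 0.4781^3 × 0.5219^1 = 4 × 0.10928391 × 0.5219 = 0.228141
Relative intensity = 0.228141 / 0.373563 × 100 = 61.07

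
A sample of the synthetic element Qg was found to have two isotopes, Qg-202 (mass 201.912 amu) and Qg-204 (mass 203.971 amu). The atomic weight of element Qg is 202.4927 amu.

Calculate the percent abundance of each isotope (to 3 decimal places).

With x = fraction of Qg-202 (so Qg-204 is 1 − x):
201.912·x + 203.971·(1 − x) = 202.4927
(201.912 − 203.971)·x = 202.4927 − 203.971
x = -1.4783 / -2.059 = 0.71797 → 71.797% Qg-202, 28.203% Qg-204.

Qg-202: 71.797%, Qg-204: 28.203%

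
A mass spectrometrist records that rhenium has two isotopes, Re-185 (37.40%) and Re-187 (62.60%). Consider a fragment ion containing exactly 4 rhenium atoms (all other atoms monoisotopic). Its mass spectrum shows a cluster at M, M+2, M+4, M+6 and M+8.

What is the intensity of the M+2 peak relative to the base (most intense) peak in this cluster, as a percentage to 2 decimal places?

35.69%

(0.3740 + 0.6260)^4 gives M 0.0196, M+2 0.1310, M+4 0.3289, M+6 0.3670, M+8 0.1536; the largest is M+6.
P(M+6) = C(4,3) × 0.3740^1 × 0.6260^3 = 4 × 0.3740 × 0.24531438 = 0.366990 (base)
P(M+2) = C(4,1) × 0.3740^3 × 0.6260^1 = 4 × 0.05231362 × 0.6260 = 0.130993
Relative intensity = 0.130993 / 0.366990 × 100 = 35.69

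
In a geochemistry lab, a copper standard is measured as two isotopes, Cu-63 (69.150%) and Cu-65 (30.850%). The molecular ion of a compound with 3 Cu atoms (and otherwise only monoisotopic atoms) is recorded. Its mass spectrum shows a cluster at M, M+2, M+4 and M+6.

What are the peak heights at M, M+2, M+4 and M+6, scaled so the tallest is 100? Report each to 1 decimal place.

74.7 : 100.0 : 44.6 : 6.6

Each Cu atom is independently Cu-63 (p = 0.69150) or Cu-65 (q = 0.30850); the cluster is the binomial expansion (p + q)^3.
P(M) = 0.69150^3 = 0.330656
P(M+2) = 3 × 0.69150^2 × 0.30850^1 = 0.442548
P(M+4) = 3 × 0.69150^1 × 0.30850^2 = 0.197435
P(M+6) = 0.30850^3 = 0.029361
The M+2 peak is largest (0.442548); scaling to 100 gives 74.7 : 100.0 : 44.6 : 6.6.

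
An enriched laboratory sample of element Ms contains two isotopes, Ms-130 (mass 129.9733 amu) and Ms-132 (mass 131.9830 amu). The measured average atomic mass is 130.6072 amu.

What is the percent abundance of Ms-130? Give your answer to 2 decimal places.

68.46%

Writing the weighted mean with unknown fraction x of Ms-130:
129.9733·x + 131.9830·(1 − x) = 130.6072
(129.9733 − 131.9830)·x = 130.6072 − 131.9830
x = -1.3758 / -2.0097 = 0.68458 → 68.46% Ms-130, 31.54% Ms-132.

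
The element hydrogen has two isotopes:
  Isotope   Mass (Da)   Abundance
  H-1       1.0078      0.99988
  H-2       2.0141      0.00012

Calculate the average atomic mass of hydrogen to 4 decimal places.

The abundance-weighted mean is 0.99988 × 1.0078 + 0.00012 × 2.0141
= 1.00768 + 0.00024 = 1.00792 Da

1.0079 Da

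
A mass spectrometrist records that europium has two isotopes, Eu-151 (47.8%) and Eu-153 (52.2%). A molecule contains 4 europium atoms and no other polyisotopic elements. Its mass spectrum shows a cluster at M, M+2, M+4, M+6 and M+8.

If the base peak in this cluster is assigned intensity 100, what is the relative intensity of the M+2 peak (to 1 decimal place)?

61.0

(0.478 + 0.522)^4 gives M 0.0522, M+2 0.2280, M+4 0.3735, M+6 0.2720, M+8 0.0742; the largest is M+4.
P(M+4) = C(4,2) × 0.478^2 × 0.522^2 = 6 × 0.228484 × 0.272484 = 0.373549 (base)
P(M+2) = C(4,1) × 0.478^3 × 0.522^1 = 4 × 0.10921535 × 0.5220 = 0.228042
Relative intensity = 0.228042 / 0.373549 × 100 = 61.0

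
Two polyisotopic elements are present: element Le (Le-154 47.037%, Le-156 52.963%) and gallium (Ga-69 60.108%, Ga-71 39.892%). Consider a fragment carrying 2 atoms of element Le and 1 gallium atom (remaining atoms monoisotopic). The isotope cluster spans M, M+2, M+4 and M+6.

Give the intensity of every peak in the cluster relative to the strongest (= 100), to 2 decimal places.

Element Le pattern (n=2): 0.22124794 : 0.49824413 : 0.28050794
Gallium pattern (n=1): 0.60108 : 0.39892
Convolve the two distributions (both contribute in 2-u steps):
  M: 0.22124794×0.60108 = 0.132988
  M+2: 0.22124794×0.39892 + 0.49824413×0.60108 = 0.387745
  M+4: 0.49824413×0.39892 + 0.28050794×0.60108 = 0.367367
  M+6: 0.28050794×0.39892 = 0.111900
Scale to base peak (0.387745) = 100: 34.30 : 100.00 : 94.74 : 28.86

34.30 : 100.00 : 94.74 : 28.86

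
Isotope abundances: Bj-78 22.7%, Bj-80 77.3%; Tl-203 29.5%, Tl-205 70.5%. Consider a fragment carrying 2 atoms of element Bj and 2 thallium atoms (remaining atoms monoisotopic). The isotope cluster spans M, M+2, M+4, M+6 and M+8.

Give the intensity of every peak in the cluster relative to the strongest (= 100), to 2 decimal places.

1.06 : 12.29 : 52.86 : 100.00 : 70.21

Element Bj pattern (n=2): 0.051529 : 0.350942 : 0.597529
Thallium pattern (n=2): 0.087025 : 0.41595 : 0.497025
Convolve the two distributions (both contribute in 2-u steps):
  M: 0.051529×0.087025 = 0.004484
  M+2: 0.051529×0.41595 + 0.350942×0.087025 = 0.051974
  M+4: 0.051529×0.497025 + 0.350942×0.41595 + 0.597529×0.087025 = 0.223585
  M+6: 0.350942×0.497025 + 0.597529×0.41595 = 0.422969
  M+8: 0.597529×0.497025 = 0.296987
Scale to base peak (0.422969) = 100: 1.06 : 12.29 : 52.86 : 100.00 : 70.21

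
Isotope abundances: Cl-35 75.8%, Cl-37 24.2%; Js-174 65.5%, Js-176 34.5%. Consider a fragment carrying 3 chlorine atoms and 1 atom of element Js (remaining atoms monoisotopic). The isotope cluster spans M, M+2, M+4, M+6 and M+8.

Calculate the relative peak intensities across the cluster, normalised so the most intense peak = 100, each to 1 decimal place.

Chlorine pattern (n=3): 0.43551951 : 0.41713346 : 0.13317454 : 0.01417249
Element Js pattern (n=1): 0.6550 : 0.3450
Convolve the two distributions (both contribute in 2-u steps):
  M: 0.43551951×0.6550 = 0.285265
  M+2: 0.43551951×0.3450 + 0.41713346×0.6550 = 0.423477
  M+4: 0.41713346×0.3450 + 0.13317454×0.6550 = 0.231140
  M+6: 0.13317454×0.3450 + 0.01417249×0.6550 = 0.055228
  M+8: 0.01417249×0.3450 = 0.004890
Scale to base peak (0.423477) = 100: 67.4 : 100.0 : 54.6 : 13.0 : 1.2

67.4 : 100.0 : 54.6 : 13.0 : 1.2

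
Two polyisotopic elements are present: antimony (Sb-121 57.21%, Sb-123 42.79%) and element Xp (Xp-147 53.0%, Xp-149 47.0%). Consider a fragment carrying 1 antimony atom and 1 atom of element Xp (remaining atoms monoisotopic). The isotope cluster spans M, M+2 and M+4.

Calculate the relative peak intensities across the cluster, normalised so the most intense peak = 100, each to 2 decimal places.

Antimony pattern (n=1): 0.5721 : 0.4279
Element Xp pattern (n=1): 0.5300 : 0.4700
Convolve the two distributions (both contribute in 2-u steps):
  M: 0.5721×0.5300 = 0.303213
  M+2: 0.5721×0.4700 + 0.4279×0.5300 = 0.495674
  M+4: 0.4279×0.4700 = 0.201113
Scale to base peak (0.495674) = 100: 61.17 : 100.00 : 40.57

61.17 : 100.00 : 40.57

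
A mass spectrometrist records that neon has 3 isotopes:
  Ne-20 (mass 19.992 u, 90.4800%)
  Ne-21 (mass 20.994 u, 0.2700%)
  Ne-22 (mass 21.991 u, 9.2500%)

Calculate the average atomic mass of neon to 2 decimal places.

20.18 u

Ar = Σ fᵢ·mᵢ = 0.904800 × 19.992 + 0.002700 × 20.994 + 0.092500 × 21.991
= 18.0888 + 0.0567 + 2.0342 = 20.1797 u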